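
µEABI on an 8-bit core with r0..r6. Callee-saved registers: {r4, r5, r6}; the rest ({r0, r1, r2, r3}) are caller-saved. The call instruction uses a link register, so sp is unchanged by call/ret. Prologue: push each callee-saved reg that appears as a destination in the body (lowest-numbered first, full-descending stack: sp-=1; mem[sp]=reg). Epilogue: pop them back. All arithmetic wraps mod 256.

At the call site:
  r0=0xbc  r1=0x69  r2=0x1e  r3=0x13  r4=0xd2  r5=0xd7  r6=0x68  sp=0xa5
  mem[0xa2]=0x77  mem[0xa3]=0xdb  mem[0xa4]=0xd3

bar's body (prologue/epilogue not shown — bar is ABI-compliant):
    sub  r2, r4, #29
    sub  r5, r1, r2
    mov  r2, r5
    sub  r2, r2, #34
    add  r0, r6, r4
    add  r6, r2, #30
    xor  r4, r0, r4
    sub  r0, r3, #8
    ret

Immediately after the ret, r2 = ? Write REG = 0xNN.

REG = 0x92

prologue: push r4 -> mem[0xa4]=0xd2, sp=0xa4
prologue: push r5 -> mem[0xa3]=0xd7, sp=0xa3
prologue: push r6 -> mem[0xa2]=0x68, sp=0xa2
body[0] sub  r2, r4, #29 -> r2=0xb5
body[1] sub  r5, r1, r2 -> r5=0xb4
body[2] mov  r2, r5 -> r2=0xb4
body[3] sub  r2, r2, #34 -> r2=0x92
body[4] add  r0, r6, r4 -> r0=0x3a
body[5] add  r6, r2, #30 -> r6=0xb0
body[6] xor  r4, r0, r4 -> r4=0xe8
body[7] sub  r0, r3, #8 -> r0=0x0b
epilogue: pop r6=0x68, sp=0xa3
epilogue: pop r5=0xd7, sp=0xa4
epilogue: pop r4=0xd2, sp=0xa5
r2 is caller-saved -> body value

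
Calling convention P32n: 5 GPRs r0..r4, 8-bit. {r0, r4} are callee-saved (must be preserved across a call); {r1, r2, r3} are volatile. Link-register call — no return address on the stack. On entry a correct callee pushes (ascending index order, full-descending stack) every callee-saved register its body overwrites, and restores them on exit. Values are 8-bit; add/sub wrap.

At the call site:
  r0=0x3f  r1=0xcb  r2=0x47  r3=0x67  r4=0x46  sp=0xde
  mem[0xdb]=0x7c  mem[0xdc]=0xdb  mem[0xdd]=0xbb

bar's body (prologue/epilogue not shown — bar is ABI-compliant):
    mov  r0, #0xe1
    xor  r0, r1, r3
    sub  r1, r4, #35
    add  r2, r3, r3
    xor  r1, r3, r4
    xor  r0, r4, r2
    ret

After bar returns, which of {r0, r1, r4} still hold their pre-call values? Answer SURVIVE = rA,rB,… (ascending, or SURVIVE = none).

prologue: push r0 → mem[0xdd]=0x3f, sp=0xdd
body[0] mov  r0, #0xe1 → r0=0xe1
body[1] xor  r0, r1, r3 → r0=0xac
body[2] sub  r1, r4, #35 → r1=0x23
body[3] add  r2, r3, r3 → r2=0xce
body[4] xor  r1, r3, r4 → r1=0x21
body[5] xor  r0, r4, r2 → r0=0x88
epilogue: pop r0=0x3f, sp=0xde
r0: callee-saved, written=True
r1: caller-saved, written=True
r4: callee-saved, written=False

SURVIVE = r0,r4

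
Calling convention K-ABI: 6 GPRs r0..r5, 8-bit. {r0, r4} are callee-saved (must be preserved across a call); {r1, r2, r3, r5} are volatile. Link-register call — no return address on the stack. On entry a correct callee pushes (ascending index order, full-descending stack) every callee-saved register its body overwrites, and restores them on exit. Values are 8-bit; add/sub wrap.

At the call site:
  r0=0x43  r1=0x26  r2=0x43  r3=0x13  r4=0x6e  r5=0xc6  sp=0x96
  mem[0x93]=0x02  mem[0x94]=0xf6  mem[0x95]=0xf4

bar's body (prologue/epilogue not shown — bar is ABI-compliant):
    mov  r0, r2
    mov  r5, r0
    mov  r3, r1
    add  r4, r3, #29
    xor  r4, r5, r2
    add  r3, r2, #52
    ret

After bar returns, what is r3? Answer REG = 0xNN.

REG = 0x77

prologue: push r0 → mem[0x95]=0x43, sp=0x95
prologue: push r4 → mem[0x94]=0x6e, sp=0x94
body[0] mov  r0, r2 → r0=0x43
body[1] mov  r5, r0 → r5=0x43
body[2] mov  r3, r1 → r3=0x26
body[3] add  r4, r3, #29 → r4=0x43
body[4] xor  r4, r5, r2 → r4=0x00
body[5] add  r3, r2, #52 → r3=0x77
epilogue: pop r4=0x6e, sp=0x95
epilogue: pop r0=0x43, sp=0x96
r3 is caller-saved → body value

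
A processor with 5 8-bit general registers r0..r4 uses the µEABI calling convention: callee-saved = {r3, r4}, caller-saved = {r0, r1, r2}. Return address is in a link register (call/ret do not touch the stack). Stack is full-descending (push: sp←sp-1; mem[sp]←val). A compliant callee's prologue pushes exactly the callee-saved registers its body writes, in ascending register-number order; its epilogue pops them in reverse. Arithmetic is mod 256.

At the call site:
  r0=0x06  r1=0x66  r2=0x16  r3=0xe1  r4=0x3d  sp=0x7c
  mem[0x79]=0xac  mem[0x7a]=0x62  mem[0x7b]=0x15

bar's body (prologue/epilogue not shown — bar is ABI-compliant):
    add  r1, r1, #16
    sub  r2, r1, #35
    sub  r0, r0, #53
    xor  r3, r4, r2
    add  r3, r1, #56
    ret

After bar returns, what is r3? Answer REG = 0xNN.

REG = 0xe1

prologue: push r3 → mem[0x7b]=0xe1, sp=0x7b
body[0] add  r1, r1, #16 → r1=0x76
body[1] sub  r2, r1, #35 → r2=0x53
body[2] sub  r0, r0, #53 → r0=0xd1
body[3] xor  r3, r4, r2 → r3=0x6e
body[4] add  r3, r1, #56 → r3=0xae
epilogue: pop r3=0xe1, sp=0x7c
r3 is callee-saved → restored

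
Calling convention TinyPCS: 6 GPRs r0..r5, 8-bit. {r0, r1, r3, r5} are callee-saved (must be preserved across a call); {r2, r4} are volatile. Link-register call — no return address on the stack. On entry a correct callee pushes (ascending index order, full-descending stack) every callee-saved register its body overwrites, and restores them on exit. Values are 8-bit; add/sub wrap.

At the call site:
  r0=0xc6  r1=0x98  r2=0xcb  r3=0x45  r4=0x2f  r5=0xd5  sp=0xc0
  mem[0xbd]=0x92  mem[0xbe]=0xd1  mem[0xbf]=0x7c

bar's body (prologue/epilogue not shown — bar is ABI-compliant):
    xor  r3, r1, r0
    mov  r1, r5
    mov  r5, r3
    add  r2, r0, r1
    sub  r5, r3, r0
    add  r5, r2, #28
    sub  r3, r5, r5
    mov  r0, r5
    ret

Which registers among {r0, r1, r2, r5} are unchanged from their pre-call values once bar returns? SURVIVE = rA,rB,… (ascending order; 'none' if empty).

SURVIVE = r0,r1,r5

prologue: push r0 → mem[0xbf]=0xc6, sp=0xbf
prologue: push r1 → mem[0xbe]=0x98, sp=0xbe
prologue: push r3 → mem[0xbd]=0x45, sp=0xbd
prologue: push r5 → mem[0xbc]=0xd5, sp=0xbc
body[0] xor  r3, r1, r0 → r3=0x5e
body[1] mov  r1, r5 → r1=0xd5
body[2] mov  r5, r3 → r5=0x5e
body[3] add  r2, r0, r1 → r2=0x9b
body[4] sub  r5, r3, r0 → r5=0x98
body[5] add  r5, r2, #28 → r5=0xb7
body[6] sub  r3, r5, r5 → r3=0x00
body[7] mov  r0, r5 → r0=0xb7
epilogue: pop r5=0xd5, sp=0xbd
epilogue: pop r3=0x45, sp=0xbe
epilogue: pop r1=0x98, sp=0xbf
epilogue: pop r0=0xc6, sp=0xc0
r0: callee-saved, written=True
r1: callee-saved, written=True
r2: caller-saved, written=True
r5: callee-saved, written=True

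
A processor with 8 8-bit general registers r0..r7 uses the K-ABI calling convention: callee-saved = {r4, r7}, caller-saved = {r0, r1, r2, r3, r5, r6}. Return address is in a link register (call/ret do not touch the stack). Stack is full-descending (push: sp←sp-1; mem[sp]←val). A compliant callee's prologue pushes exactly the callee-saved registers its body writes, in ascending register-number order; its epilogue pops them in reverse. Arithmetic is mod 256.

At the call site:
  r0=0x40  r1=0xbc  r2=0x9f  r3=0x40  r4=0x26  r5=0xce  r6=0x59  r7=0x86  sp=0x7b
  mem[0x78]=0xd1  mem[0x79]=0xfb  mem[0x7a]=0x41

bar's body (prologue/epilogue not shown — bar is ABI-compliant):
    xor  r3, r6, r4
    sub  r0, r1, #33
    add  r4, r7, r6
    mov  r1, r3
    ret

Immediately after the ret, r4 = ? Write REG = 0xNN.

REG = 0x26

prologue: push r4 -> mem[0x7a]=0x26, sp=0x7a
body[0] xor  r3, r6, r4 -> r3=0x7f
body[1] sub  r0, r1, #33 -> r0=0x9b
body[2] add  r4, r7, r6 -> r4=0xdf
body[3] mov  r1, r3 -> r1=0x7f
epilogue: pop r4=0x26, sp=0x7b
r4 is callee-saved -> restored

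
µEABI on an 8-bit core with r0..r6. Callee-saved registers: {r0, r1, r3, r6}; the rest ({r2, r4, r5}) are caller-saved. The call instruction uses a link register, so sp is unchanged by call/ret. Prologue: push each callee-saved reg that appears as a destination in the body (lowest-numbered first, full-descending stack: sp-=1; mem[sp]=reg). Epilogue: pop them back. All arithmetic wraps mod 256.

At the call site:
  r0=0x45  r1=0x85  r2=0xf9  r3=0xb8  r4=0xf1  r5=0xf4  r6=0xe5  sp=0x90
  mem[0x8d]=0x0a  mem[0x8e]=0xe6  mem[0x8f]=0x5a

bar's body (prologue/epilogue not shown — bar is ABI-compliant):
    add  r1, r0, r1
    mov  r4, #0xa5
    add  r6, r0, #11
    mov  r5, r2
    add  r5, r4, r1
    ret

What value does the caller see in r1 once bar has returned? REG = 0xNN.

REG = 0x85

prologue: push r1 -> mem[0x8f]=0x85, sp=0x8f
prologue: push r6 -> mem[0x8e]=0xe5, sp=0x8e
body[0] add  r1, r0, r1 -> r1=0xca
body[1] mov  r4, #0xa5 -> r4=0xa5
body[2] add  r6, r0, #11 -> r6=0x50
body[3] mov  r5, r2 -> r5=0xf9
body[4] add  r5, r4, r1 -> r5=0x6f
epilogue: pop r6=0xe5, sp=0x8f
epilogue: pop r1=0x85, sp=0x90
r1 is callee-saved -> restored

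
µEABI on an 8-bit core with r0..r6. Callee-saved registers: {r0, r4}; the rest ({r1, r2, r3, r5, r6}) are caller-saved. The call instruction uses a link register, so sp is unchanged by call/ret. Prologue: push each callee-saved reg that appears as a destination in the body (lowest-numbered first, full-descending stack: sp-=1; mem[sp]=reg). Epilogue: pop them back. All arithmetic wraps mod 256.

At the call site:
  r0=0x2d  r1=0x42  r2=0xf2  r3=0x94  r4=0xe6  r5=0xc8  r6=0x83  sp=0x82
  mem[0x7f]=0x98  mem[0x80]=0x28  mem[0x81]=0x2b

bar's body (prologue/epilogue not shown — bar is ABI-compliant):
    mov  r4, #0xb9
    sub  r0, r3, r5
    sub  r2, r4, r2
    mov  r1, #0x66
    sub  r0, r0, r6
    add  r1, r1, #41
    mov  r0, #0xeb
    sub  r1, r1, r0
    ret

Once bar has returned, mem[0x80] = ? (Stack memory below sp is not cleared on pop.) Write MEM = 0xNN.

MEM = 0xe6

prologue: push r0 -> mem[0x81]=0x2d, sp=0x81
prologue: push r4 -> mem[0x80]=0xe6, sp=0x80
body[0] mov  r4, #0xb9 -> r4=0xb9
body[1] sub  r0, r3, r5 -> r0=0xcc
body[2] sub  r2, r4, r2 -> r2=0xc7
body[3] mov  r1, #0x66 -> r1=0x66
body[4] sub  r0, r0, r6 -> r0=0x49
body[5] add  r1, r1, #41 -> r1=0x8f
body[6] mov  r0, #0xeb -> r0=0xeb
body[7] sub  r1, r1, r0 -> r1=0xa4
epilogue: pop r4=0xe6, sp=0x81
epilogue: pop r0=0x2d, sp=0x82
prologue pushed ['r0', 'r4'] at ['0x81', '0x80']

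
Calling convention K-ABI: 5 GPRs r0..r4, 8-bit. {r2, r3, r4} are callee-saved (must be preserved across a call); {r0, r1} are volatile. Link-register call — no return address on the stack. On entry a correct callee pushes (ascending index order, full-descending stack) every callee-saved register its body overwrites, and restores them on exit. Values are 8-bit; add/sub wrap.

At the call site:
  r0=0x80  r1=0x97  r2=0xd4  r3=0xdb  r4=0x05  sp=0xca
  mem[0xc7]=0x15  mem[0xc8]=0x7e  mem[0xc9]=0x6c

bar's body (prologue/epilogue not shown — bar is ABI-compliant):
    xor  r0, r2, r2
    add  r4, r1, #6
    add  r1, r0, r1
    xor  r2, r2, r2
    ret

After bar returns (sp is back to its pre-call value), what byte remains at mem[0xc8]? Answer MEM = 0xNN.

MEM = 0x05

prologue: push r2 -> mem[0xc9]=0xd4, sp=0xc9
prologue: push r4 -> mem[0xc8]=0x05, sp=0xc8
body[0] xor  r0, r2, r2 -> r0=0x00
body[1] add  r4, r1, #6 -> r4=0x9d
body[2] add  r1, r0, r1 -> r1=0x97
body[3] xor  r2, r2, r2 -> r2=0x00
epilogue: pop r4=0x05, sp=0xc9
epilogue: pop r2=0xd4, sp=0xca
prologue pushed ['r2', 'r4'] at ['0xc9', '0xc8']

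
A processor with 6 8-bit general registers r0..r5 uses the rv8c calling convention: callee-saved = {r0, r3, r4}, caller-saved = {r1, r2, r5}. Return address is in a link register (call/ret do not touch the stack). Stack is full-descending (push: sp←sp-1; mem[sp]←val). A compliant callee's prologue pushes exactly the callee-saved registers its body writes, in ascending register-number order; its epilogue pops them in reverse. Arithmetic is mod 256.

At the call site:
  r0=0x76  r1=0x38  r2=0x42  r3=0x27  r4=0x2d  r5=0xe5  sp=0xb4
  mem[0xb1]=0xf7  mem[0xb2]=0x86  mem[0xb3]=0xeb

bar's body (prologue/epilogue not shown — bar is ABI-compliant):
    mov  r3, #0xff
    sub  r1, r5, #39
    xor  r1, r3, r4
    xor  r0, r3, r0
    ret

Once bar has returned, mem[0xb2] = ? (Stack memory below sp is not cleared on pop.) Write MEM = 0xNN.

prologue: push r0 -> mem[0xb3]=0x76, sp=0xb3
prologue: push r3 -> mem[0xb2]=0x27, sp=0xb2
body[0] mov  r3, #0xff -> r3=0xff
body[1] sub  r1, r5, #39 -> r1=0xbe
body[2] xor  r1, r3, r4 -> r1=0xd2
body[3] xor  r0, r3, r0 -> r0=0x89
epilogue: pop r3=0x27, sp=0xb3
epilogue: pop r0=0x76, sp=0xb4
prologue pushed ['r0', 'r3'] at ['0xb3', '0xb2']

MEM = 0x27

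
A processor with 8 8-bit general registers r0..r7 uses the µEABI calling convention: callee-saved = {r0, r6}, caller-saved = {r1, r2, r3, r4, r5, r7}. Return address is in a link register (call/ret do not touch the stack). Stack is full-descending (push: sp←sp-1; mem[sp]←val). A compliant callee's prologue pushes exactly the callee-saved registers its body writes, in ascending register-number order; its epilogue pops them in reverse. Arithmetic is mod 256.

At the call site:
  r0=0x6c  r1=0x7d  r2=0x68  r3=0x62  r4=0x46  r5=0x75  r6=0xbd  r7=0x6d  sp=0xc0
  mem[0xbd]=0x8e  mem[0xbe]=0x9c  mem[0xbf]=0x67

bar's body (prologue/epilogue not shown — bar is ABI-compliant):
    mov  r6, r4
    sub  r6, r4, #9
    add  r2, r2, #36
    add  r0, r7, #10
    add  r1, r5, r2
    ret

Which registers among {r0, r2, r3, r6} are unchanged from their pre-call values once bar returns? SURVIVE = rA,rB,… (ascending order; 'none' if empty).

SURVIVE = r0,r3,r6

prologue: push r0 -> mem[0xbf]=0x6c, sp=0xbf
prologue: push r6 -> mem[0xbe]=0xbd, sp=0xbe
body[0] mov  r6, r4 -> r6=0x46
body[1] sub  r6, r4, #9 -> r6=0x3d
body[2] add  r2, r2, #36 -> r2=0x8c
body[3] add  r0, r7, #10 -> r0=0x77
body[4] add  r1, r5, r2 -> r1=0x01
epilogue: pop r6=0xbd, sp=0xbf
epilogue: pop r0=0x6c, sp=0xc0
r0: callee-saved, written=True
r2: caller-saved, written=True
r3: caller-saved, written=False
r6: callee-saved, written=True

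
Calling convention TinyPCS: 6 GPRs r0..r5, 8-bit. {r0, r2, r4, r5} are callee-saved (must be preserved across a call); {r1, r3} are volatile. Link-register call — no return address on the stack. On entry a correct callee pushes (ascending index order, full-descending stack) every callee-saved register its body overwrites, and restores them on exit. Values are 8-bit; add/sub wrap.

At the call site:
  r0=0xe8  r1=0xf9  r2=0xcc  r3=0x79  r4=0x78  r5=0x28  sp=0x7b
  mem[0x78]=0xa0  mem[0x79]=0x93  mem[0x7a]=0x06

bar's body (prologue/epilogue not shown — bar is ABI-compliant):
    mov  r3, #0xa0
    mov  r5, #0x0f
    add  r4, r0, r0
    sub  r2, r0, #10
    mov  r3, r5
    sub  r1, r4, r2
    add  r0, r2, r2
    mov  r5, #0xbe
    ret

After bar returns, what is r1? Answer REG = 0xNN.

REG = 0xf2

prologue: push r0 → mem[0x7a]=0xe8, sp=0x7a
prologue: push r2 → mem[0x79]=0xcc, sp=0x79
prologue: push r4 → mem[0x78]=0x78, sp=0x78
prologue: push r5 → mem[0x77]=0x28, sp=0x77
body[0] mov  r3, #0xa0 → r3=0xa0
body[1] mov  r5, #0x0f → r5=0x0f
body[2] add  r4, r0, r0 → r4=0xd0
body[3] sub  r2, r0, #10 → r2=0xde
body[4] mov  r3, r5 → r3=0x0f
body[5] sub  r1, r4, r2 → r1=0xf2
body[6] add  r0, r2, r2 → r0=0xbc
body[7] mov  r5, #0xbe → r5=0xbe
epilogue: pop r5=0x28, sp=0x78
epilogue: pop r4=0x78, sp=0x79
epilogue: pop r2=0xcc, sp=0x7a
epilogue: pop r0=0xe8, sp=0x7b
r1 is caller-saved → body value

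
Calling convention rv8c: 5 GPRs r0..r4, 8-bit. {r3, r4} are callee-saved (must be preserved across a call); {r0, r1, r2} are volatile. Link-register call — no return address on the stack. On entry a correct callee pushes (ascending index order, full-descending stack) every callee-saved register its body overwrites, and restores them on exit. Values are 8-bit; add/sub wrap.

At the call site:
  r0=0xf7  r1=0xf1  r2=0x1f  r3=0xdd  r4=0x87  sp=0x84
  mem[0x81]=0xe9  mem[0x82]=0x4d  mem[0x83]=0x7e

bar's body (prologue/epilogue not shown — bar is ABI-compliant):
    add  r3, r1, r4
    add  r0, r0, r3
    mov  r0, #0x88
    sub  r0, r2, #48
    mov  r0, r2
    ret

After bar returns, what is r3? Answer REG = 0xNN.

prologue: push r3 → mem[0x83]=0xdd, sp=0x83
body[0] add  r3, r1, r4 → r3=0x78
body[1] add  r0, r0, r3 → r0=0x6f
body[2] mov  r0, #0x88 → r0=0x88
body[3] sub  r0, r2, #48 → r0=0xef
body[4] mov  r0, r2 → r0=0x1f
epilogue: pop r3=0xdd, sp=0x84
r3 is callee-saved → restored

REG = 0xdd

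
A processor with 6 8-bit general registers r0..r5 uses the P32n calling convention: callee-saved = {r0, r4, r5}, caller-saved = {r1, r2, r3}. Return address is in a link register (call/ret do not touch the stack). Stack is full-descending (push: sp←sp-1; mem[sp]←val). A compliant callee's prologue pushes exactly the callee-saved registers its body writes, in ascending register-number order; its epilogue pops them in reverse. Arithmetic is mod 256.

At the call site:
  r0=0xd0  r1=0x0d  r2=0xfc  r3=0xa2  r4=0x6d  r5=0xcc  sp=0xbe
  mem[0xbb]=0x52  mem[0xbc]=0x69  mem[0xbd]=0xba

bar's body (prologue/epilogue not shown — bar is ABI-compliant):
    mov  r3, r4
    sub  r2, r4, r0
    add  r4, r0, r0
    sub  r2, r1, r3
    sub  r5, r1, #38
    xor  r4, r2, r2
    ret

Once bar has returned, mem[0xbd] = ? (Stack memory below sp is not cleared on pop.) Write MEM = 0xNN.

prologue: push r4 -> mem[0xbd]=0x6d, sp=0xbd
prologue: push r5 -> mem[0xbc]=0xcc, sp=0xbc
body[0] mov  r3, r4 -> r3=0x6d
body[1] sub  r2, r4, r0 -> r2=0x9d
body[2] add  r4, r0, r0 -> r4=0xa0
body[3] sub  r2, r1, r3 -> r2=0xa0
body[4] sub  r5, r1, #38 -> r5=0xe7
body[5] xor  r4, r2, r2 -> r4=0x00
epilogue: pop r5=0xcc, sp=0xbd
epilogue: pop r4=0x6d, sp=0xbe
prologue pushed ['r4', 'r5'] at ['0xbd', '0xbc']

MEM = 0x6d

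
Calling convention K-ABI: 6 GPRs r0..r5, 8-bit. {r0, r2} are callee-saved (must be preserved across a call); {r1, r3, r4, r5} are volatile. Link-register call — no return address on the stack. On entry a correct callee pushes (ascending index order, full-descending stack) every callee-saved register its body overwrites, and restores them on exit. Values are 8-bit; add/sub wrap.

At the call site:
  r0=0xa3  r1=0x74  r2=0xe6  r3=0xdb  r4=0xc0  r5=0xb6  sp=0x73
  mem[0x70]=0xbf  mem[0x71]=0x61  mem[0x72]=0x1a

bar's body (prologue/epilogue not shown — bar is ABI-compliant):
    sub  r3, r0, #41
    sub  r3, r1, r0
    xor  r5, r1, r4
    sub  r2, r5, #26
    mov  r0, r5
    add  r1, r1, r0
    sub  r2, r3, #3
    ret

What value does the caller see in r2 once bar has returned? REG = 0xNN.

REG = 0xe6

prologue: push r0 -> mem[0x72]=0xa3, sp=0x72
prologue: push r2 -> mem[0x71]=0xe6, sp=0x71
body[0] sub  r3, r0, #41 -> r3=0x7a
body[1] sub  r3, r1, r0 -> r3=0xd1
body[2] xor  r5, r1, r4 -> r5=0xb4
body[3] sub  r2, r5, #26 -> r2=0x9a
body[4] mov  r0, r5 -> r0=0xb4
body[5] add  r1, r1, r0 -> r1=0x28
body[6] sub  r2, r3, #3 -> r2=0xce
epilogue: pop r2=0xe6, sp=0x72
epilogue: pop r0=0xa3, sp=0x73
r2 is callee-saved -> restored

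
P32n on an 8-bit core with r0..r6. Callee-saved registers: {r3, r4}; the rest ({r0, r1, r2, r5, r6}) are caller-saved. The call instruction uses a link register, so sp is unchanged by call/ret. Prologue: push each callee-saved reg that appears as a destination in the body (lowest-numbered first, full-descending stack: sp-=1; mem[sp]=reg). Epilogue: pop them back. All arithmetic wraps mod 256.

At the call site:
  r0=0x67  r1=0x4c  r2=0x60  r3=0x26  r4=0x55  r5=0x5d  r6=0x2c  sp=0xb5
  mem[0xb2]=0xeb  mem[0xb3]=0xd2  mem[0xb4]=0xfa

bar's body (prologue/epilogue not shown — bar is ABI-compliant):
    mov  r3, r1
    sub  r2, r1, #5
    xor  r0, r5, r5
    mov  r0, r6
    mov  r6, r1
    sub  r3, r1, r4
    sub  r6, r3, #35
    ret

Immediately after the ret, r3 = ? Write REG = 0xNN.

prologue: push r3 -> mem[0xb4]=0x26, sp=0xb4
body[0] mov  r3, r1 -> r3=0x4c
body[1] sub  r2, r1, #5 -> r2=0x47
body[2] xor  r0, r5, r5 -> r0=0x00
body[3] mov  r0, r6 -> r0=0x2c
body[4] mov  r6, r1 -> r6=0x4c
body[5] sub  r3, r1, r4 -> r3=0xf7
body[6] sub  r6, r3, #35 -> r6=0xd4
epilogue: pop r3=0x26, sp=0xb5
r3 is callee-saved -> restored

REG = 0x26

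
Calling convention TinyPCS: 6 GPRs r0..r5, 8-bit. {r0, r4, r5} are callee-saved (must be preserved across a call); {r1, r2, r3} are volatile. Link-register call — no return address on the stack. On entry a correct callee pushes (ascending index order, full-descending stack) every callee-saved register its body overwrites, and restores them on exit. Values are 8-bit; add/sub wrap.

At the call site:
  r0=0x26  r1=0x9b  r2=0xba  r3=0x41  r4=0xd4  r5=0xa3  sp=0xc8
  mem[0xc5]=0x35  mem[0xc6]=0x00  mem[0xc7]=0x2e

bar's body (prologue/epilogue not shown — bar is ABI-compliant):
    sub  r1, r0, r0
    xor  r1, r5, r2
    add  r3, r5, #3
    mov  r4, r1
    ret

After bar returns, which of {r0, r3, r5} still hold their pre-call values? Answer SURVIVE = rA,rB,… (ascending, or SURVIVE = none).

SURVIVE = r0,r5

prologue: push r4 → mem[0xc7]=0xd4, sp=0xc7
body[0] sub  r1, r0, r0 → r1=0x00
body[1] xor  r1, r5, r2 → r1=0x19
body[2] add  r3, r5, #3 → r3=0xa6
body[3] mov  r4, r1 → r4=0x19
epilogue: pop r4=0xd4, sp=0xc8
r0: callee-saved, written=False
r3: caller-saved, written=True
r5: callee-saved, written=False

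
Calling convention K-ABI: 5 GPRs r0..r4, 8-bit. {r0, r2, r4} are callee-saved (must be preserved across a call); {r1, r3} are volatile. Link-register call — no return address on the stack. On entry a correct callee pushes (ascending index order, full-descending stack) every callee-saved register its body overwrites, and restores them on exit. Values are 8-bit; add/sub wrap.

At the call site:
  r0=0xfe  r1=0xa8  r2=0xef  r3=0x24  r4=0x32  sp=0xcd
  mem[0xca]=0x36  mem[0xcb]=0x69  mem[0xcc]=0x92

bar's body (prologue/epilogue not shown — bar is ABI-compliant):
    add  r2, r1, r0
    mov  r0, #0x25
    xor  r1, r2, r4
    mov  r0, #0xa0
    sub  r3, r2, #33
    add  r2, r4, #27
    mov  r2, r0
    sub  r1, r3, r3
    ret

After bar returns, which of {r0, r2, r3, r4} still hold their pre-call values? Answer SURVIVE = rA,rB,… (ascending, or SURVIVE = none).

SURVIVE = r0,r2,r4

prologue: push r0 → mem[0xcc]=0xfe, sp=0xcc
prologue: push r2 → mem[0xcb]=0xef, sp=0xcb
body[0] add  r2, r1, r0 → r2=0xa6
body[1] mov  r0, #0x25 → r0=0x25
body[2] xor  r1, r2, r4 → r1=0x94
body[3] mov  r0, #0xa0 → r0=0xa0
body[4] sub  r3, r2, #33 → r3=0x85
body[5] add  r2, r4, #27 → r2=0x4d
body[6] mov  r2, r0 → r2=0xa0
body[7] sub  r1, r3, r3 → r1=0x00
epilogue: pop r2=0xef, sp=0xcc
epilogue: pop r0=0xfe, sp=0xcd
r0: callee-saved, written=True
r2: callee-saved, written=True
r3: caller-saved, written=True
r4: callee-saved, written=False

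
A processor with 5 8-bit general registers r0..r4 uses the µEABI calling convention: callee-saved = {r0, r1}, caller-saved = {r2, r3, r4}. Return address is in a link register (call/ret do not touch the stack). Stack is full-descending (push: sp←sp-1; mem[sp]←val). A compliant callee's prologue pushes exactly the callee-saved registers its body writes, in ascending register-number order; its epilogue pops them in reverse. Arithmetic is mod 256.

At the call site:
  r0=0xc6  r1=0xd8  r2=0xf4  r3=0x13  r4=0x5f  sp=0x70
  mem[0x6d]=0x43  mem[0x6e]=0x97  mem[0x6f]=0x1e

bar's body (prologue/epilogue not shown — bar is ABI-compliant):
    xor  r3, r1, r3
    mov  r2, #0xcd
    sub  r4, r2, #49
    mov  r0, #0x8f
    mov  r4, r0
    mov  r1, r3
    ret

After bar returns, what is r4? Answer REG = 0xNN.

prologue: push r0 → mem[0x6f]=0xc6, sp=0x6f
prologue: push r1 → mem[0x6e]=0xd8, sp=0x6e
body[0] xor  r3, r1, r3 → r3=0xcb
body[1] mov  r2, #0xcd → r2=0xcd
body[2] sub  r4, r2, #49 → r4=0x9c
body[3] mov  r0, #0x8f → r0=0x8f
body[4] mov  r4, r0 → r4=0x8f
body[5] mov  r1, r3 → r1=0xcb
epilogue: pop r1=0xd8, sp=0x6f
epilogue: pop r0=0xc6, sp=0x70
r4 is caller-saved → body value

REG = 0x8f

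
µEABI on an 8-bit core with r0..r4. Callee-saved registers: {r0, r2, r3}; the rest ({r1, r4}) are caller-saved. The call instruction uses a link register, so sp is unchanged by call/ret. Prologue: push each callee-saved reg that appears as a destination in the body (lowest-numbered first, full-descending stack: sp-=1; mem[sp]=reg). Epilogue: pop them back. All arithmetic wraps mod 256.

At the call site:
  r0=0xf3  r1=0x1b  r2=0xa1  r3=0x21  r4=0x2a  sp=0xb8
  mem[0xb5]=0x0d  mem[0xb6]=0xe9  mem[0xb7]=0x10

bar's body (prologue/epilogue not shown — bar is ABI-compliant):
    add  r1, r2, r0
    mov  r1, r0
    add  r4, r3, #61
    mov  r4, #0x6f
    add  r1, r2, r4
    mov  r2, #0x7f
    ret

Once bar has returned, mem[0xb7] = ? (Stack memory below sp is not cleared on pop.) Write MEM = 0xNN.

prologue: push r2 → mem[0xb7]=0xa1, sp=0xb7
body[0] add  r1, r2, r0 → r1=0x94
body[1] mov  r1, r0 → r1=0xf3
body[2] add  r4, r3, #61 → r4=0x5e
body[3] mov  r4, #0x6f → r4=0x6f
body[4] add  r1, r2, r4 → r1=0x10
body[5] mov  r2, #0x7f → r2=0x7f
epilogue: pop r2=0xa1, sp=0xb8
prologue pushed ['r2'] at ['0xb7']

MEM = 0xa1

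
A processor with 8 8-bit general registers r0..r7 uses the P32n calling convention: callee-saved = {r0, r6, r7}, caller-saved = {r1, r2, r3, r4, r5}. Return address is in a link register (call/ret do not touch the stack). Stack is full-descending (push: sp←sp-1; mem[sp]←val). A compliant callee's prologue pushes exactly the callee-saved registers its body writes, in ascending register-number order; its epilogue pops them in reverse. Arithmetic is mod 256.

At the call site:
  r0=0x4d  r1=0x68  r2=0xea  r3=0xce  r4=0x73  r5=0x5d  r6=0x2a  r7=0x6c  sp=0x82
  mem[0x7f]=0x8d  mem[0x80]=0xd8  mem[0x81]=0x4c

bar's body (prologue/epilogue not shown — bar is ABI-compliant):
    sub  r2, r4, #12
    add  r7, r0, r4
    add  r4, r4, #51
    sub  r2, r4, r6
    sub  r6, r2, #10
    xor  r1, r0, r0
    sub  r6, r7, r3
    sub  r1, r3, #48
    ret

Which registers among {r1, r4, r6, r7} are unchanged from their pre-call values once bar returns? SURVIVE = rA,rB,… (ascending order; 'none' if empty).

SURVIVE = r6,r7

prologue: push r6 → mem[0x81]=0x2a, sp=0x81
prologue: push r7 → mem[0x80]=0x6c, sp=0x80
body[0] sub  r2, r4, #12 → r2=0x67
body[1] add  r7, r0, r4 → r7=0xc0
body[2] add  r4, r4, #51 → r4=0xa6
body[3] sub  r2, r4, r6 → r2=0x7c
body[4] sub  r6, r2, #10 → r6=0x72
body[5] xor  r1, r0, r0 → r1=0x00
body[6] sub  r6, r7, r3 → r6=0xf2
body[7] sub  r1, r3, #48 → r1=0x9e
epilogue: pop r7=0x6c, sp=0x81
epilogue: pop r6=0x2a, sp=0x82
r1: caller-saved, written=True
r4: caller-saved, written=True
r6: callee-saved, written=True
r7: callee-saved, written=True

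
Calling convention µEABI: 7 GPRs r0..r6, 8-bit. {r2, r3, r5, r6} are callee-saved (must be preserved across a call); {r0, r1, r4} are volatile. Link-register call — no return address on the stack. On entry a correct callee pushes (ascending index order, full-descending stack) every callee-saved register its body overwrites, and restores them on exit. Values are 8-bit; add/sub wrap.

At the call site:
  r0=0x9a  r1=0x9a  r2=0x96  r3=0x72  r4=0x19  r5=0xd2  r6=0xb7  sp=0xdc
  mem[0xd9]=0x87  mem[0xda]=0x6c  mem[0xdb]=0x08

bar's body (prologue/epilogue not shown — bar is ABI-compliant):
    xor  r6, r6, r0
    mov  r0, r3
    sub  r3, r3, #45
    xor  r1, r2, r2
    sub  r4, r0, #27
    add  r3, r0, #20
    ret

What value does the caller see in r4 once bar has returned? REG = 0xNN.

REG = 0x57

prologue: push r3 -> mem[0xdb]=0x72, sp=0xdb
prologue: push r6 -> mem[0xda]=0xb7, sp=0xda
body[0] xor  r6, r6, r0 -> r6=0x2d
body[1] mov  r0, r3 -> r0=0x72
body[2] sub  r3, r3, #45 -> r3=0x45
body[3] xor  r1, r2, r2 -> r1=0x00
body[4] sub  r4, r0, #27 -> r4=0x57
body[5] add  r3, r0, #20 -> r3=0x86
epilogue: pop r6=0xb7, sp=0xdb
epilogue: pop r3=0x72, sp=0xdc
r4 is caller-saved -> body value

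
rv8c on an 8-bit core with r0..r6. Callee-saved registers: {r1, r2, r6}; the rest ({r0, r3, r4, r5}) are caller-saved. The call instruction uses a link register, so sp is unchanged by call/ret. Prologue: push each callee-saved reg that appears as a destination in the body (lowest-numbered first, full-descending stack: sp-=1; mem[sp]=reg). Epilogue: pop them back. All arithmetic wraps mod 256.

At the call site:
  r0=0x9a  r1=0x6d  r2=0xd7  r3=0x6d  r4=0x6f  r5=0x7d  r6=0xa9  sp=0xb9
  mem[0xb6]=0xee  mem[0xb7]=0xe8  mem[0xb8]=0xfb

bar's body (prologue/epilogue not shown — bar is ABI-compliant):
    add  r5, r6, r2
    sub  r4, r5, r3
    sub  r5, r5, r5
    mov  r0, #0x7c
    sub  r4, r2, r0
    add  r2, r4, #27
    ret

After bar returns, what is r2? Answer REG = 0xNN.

prologue: push r2 → mem[0xb8]=0xd7, sp=0xb8
body[0] add  r5, r6, r2 → r5=0x80
body[1] sub  r4, r5, r3 → r4=0x13
body[2] sub  r5, r5, r5 → r5=0x00
body[3] mov  r0, #0x7c → r0=0x7c
body[4] sub  r4, r2, r0 → r4=0x5b
body[5] add  r2, r4, #27 → r2=0x76
epilogue: pop r2=0xd7, sp=0xb9
r2 is callee-saved → restored

REG = 0xd7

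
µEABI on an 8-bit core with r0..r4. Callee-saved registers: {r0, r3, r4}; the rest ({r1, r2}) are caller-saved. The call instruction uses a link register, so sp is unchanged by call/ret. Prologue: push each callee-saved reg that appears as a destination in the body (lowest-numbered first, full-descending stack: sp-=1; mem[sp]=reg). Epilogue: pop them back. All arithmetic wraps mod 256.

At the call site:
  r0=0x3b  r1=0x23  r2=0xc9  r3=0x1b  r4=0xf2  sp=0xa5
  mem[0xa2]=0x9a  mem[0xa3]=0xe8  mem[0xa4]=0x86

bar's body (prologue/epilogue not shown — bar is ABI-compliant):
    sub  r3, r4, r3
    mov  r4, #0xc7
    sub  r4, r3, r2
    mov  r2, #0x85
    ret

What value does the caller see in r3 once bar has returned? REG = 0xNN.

REG = 0x1b

prologue: push r3 → mem[0xa4]=0x1b, sp=0xa4
prologue: push r4 → mem[0xa3]=0xf2, sp=0xa3
body[0] sub  r3, r4, r3 → r3=0xd7
body[1] mov  r4, #0xc7 → r4=0xc7
body[2] sub  r4, r3, r2 → r4=0x0e
body[3] mov  r2, #0x85 → r2=0x85
epilogue: pop r4=0xf2, sp=0xa4
epilogue: pop r3=0x1b, sp=0xa5
r3 is callee-saved → restored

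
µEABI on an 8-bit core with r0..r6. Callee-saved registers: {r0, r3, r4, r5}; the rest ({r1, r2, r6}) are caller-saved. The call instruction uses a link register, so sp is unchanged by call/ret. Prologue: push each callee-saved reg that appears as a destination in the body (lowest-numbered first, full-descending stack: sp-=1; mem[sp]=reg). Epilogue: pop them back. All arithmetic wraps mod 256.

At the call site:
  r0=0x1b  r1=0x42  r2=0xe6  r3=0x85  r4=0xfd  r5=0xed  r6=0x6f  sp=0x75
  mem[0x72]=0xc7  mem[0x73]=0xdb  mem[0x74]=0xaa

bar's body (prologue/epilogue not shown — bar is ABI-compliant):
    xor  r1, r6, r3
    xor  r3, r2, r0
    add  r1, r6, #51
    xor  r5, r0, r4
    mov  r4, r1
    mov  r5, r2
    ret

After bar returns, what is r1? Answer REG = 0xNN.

REG = 0xa2

prologue: push r3 -> mem[0x74]=0x85, sp=0x74
prologue: push r4 -> mem[0x73]=0xfd, sp=0x73
prologue: push r5 -> mem[0x72]=0xed, sp=0x72
body[0] xor  r1, r6, r3 -> r1=0xea
body[1] xor  r3, r2, r0 -> r3=0xfd
body[2] add  r1, r6, #51 -> r1=0xa2
body[3] xor  r5, r0, r4 -> r5=0xe6
body[4] mov  r4, r1 -> r4=0xa2
body[5] mov  r5, r2 -> r5=0xe6
epilogue: pop r5=0xed, sp=0x73
epilogue: pop r4=0xfd, sp=0x74
epilogue: pop r3=0x85, sp=0x75
r1 is caller-saved -> body value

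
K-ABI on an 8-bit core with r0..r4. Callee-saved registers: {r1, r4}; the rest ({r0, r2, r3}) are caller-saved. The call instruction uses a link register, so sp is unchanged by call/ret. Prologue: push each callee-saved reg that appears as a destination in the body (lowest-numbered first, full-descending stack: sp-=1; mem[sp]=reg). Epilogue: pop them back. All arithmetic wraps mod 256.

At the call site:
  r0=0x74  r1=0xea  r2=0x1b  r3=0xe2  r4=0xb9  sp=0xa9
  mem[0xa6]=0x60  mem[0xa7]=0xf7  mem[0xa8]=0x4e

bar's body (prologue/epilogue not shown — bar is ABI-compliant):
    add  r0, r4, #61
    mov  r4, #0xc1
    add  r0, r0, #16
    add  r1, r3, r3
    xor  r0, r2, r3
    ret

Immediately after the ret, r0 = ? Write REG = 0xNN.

REG = 0xf9

prologue: push r1 -> mem[0xa8]=0xea, sp=0xa8
prologue: push r4 -> mem[0xa7]=0xb9, sp=0xa7
body[0] add  r0, r4, #61 -> r0=0xf6
body[1] mov  r4, #0xc1 -> r4=0xc1
body[2] add  r0, r0, #16 -> r0=0x06
body[3] add  r1, r3, r3 -> r1=0xc4
body[4] xor  r0, r2, r3 -> r0=0xf9
epilogue: pop r4=0xb9, sp=0xa8
epilogue: pop r1=0xea, sp=0xa9
r0 is caller-saved -> body value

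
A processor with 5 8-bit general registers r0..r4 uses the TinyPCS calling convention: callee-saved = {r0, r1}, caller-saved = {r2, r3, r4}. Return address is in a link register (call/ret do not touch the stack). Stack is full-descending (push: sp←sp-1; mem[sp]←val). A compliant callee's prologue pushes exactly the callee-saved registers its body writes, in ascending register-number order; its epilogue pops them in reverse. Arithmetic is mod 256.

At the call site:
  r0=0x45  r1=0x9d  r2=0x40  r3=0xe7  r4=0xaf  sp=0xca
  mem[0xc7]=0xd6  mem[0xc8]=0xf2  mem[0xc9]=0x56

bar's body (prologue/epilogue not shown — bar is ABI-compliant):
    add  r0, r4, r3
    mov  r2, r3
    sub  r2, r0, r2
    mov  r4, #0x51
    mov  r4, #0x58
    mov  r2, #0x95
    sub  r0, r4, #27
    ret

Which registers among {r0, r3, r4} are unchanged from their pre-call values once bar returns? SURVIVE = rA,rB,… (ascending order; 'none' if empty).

prologue: push r0 → mem[0xc9]=0x45, sp=0xc9
body[0] add  r0, r4, r3 → r0=0x96
body[1] mov  r2, r3 → r2=0xe7
body[2] sub  r2, r0, r2 → r2=0xaf
body[3] mov  r4, #0x51 → r4=0x51
body[4] mov  r4, #0x58 → r4=0x58
body[5] mov  r2, #0x95 → r2=0x95
body[6] sub  r0, r4, #27 → r0=0x3d
epilogue: pop r0=0x45, sp=0xca
r0: callee-saved, written=True
r3: caller-saved, written=False
r4: caller-saved, written=True

SURVIVE = r0,r3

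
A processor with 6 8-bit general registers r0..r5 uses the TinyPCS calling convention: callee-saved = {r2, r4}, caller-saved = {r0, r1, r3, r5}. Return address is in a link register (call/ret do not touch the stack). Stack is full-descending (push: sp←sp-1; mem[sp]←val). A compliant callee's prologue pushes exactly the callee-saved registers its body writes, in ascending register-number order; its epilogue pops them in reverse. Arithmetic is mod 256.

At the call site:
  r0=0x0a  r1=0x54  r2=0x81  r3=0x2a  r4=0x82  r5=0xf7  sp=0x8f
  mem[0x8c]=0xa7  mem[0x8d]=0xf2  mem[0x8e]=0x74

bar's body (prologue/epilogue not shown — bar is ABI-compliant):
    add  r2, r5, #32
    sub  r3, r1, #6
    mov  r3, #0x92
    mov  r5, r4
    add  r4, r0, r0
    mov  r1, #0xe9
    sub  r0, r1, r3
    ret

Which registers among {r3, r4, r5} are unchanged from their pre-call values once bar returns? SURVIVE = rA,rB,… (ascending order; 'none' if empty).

prologue: push r2 → mem[0x8e]=0x81, sp=0x8e
prologue: push r4 → mem[0x8d]=0x82, sp=0x8d
body[0] add  r2, r5, #32 → r2=0x17
body[1] sub  r3, r1, #6 → r3=0x4e
body[2] mov  r3, #0x92 → r3=0x92
body[3] mov  r5, r4 → r5=0x82
body[4] add  r4, r0, r0 → r4=0x14
body[5] mov  r1, #0xe9 → r1=0xe9
body[6] sub  r0, r1, r3 → r0=0x57
epilogue: pop r4=0x82, sp=0x8e
epilogue: pop r2=0x81, sp=0x8f
r3: caller-saved, written=True
r4: callee-saved, written=True
r5: caller-saved, written=True

SURVIVE = r4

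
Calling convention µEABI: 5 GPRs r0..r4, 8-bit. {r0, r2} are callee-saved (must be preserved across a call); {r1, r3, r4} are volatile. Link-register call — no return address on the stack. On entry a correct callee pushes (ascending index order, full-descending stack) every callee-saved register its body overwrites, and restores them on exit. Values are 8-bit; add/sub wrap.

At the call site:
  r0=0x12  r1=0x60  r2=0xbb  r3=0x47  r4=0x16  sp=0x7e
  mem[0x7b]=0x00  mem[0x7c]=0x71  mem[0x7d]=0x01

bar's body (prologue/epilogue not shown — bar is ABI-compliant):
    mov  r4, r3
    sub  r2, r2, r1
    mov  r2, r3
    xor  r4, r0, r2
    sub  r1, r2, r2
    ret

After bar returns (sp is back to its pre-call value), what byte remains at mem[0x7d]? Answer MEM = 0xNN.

MEM = 0xbb

prologue: push r2 -> mem[0x7d]=0xbb, sp=0x7d
body[0] mov  r4, r3 -> r4=0x47
body[1] sub  r2, r2, r1 -> r2=0x5b
body[2] mov  r2, r3 -> r2=0x47
body[3] xor  r4, r0, r2 -> r4=0x55
body[4] sub  r1, r2, r2 -> r1=0x00
epilogue: pop r2=0xbb, sp=0x7e
prologue pushed ['r2'] at ['0x7d']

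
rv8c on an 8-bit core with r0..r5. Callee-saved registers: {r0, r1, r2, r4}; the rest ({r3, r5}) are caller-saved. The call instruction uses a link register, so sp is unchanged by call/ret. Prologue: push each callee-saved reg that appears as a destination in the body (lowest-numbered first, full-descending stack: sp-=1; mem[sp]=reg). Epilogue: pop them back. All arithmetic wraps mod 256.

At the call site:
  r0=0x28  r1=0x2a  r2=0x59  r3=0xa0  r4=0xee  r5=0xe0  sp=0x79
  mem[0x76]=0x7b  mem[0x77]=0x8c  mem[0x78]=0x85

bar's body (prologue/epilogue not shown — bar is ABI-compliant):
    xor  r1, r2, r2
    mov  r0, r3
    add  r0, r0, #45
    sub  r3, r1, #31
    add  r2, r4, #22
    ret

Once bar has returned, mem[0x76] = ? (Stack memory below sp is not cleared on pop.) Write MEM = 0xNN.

MEM = 0x59

prologue: push r0 → mem[0x78]=0x28, sp=0x78
prologue: push r1 → mem[0x77]=0x2a, sp=0x77
prologue: push r2 → mem[0x76]=0x59, sp=0x76
body[0] xor  r1, r2, r2 → r1=0x00
body[1] mov  r0, r3 → r0=0xa0
body[2] add  r0, r0, #45 → r0=0xcd
body[3] sub  r3, r1, #31 → r3=0xe1
body[4] add  r2, r4, #22 → r2=0x04
epilogue: pop r2=0x59, sp=0x77
epilogue: pop r1=0x2a, sp=0x78
epilogue: pop r0=0x28, sp=0x79
prologue pushed ['r0', 'r1', 'r2'] at ['0x78', '0x77', '0x76']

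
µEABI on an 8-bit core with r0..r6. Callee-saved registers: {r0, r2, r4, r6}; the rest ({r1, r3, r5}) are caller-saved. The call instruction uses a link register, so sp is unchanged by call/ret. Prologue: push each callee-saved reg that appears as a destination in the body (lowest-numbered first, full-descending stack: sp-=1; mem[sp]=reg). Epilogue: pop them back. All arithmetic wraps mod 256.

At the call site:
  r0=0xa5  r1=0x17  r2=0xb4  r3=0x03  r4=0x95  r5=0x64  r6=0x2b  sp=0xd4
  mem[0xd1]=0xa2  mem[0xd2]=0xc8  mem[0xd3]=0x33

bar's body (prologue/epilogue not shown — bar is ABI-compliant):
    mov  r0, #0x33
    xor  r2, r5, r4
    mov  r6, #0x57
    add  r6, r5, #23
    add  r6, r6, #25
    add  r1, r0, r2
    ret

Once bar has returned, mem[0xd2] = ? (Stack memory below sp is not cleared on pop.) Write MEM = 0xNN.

prologue: push r0 → mem[0xd3]=0xa5, sp=0xd3
prologue: push r2 → mem[0xd2]=0xb4, sp=0xd2
prologue: push r6 → mem[0xd1]=0x2b, sp=0xd1
body[0] mov  r0, #0x33 → r0=0x33
body[1] xor  r2, r5, r4 → r2=0xf1
body[2] mov  r6, #0x57 → r6=0x57
body[3] add  r6, r5, #23 → r6=0x7b
body[4] add  r6, r6, #25 → r6=0x94
body[5] add  r1, r0, r2 → r1=0x24
epilogue: pop r6=0x2b, sp=0xd2
epilogue: pop r2=0xb4, sp=0xd3
epilogue: pop r0=0xa5, sp=0xd4
prologue pushed ['r0', 'r2', 'r6'] at ['0xd3', '0xd2', '0xd1']

MEM = 0xb4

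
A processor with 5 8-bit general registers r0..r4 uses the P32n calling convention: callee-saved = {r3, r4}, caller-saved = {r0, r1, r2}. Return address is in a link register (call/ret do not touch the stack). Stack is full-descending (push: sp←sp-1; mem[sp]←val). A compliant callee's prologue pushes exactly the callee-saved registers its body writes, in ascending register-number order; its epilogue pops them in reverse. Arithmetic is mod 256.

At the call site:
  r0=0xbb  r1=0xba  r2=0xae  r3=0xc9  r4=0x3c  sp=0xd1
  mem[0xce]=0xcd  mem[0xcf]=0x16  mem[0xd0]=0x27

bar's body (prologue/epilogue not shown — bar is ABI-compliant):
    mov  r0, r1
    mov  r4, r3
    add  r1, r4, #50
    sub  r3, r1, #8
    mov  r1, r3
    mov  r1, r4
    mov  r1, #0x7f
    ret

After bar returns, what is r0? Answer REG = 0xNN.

REG = 0xba

prologue: push r3 → mem[0xd0]=0xc9, sp=0xd0
prologue: push r4 → mem[0xcf]=0x3c, sp=0xcf
body[0] mov  r0, r1 → r0=0xba
body[1] mov  r4, r3 → r4=0xc9
body[2] add  r1, r4, #50 → r1=0xfb
body[3] sub  r3, r1, #8 → r3=0xf3
body[4] mov  r1, r3 → r1=0xf3
body[5] mov  r1, r4 → r1=0xc9
body[6] mov  r1, #0x7f → r1=0x7f
epilogue: pop r4=0x3c, sp=0xd0
epilogue: pop r3=0xc9, sp=0xd1
r0 is caller-saved → body value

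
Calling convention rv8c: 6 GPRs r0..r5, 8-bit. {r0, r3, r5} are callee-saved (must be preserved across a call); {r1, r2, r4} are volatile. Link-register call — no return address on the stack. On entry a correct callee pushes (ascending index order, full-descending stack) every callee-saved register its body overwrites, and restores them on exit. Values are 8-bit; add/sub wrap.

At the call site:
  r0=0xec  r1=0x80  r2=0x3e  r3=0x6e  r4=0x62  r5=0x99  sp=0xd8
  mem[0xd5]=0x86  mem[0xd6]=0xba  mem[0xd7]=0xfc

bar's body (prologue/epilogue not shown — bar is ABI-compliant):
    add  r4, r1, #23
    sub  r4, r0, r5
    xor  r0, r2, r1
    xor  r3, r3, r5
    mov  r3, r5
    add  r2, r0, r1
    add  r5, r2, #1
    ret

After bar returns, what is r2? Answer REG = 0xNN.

REG = 0x3e

prologue: push r0 → mem[0xd7]=0xec, sp=0xd7
prologue: push r3 → mem[0xd6]=0x6e, sp=0xd6
prologue: push r5 → mem[0xd5]=0x99, sp=0xd5
body[0] add  r4, r1, #23 → r4=0x97
body[1] sub  r4, r0, r5 → r4=0x53
body[2] xor  r0, r2, r1 → r0=0xbe
body[3] xor  r3, r3, r5 → r3=0xf7
body[4] mov  r3, r5 → r3=0x99
body[5] add  r2, r0, r1 → r2=0x3e
body[6] add  r5, r2, #1 → r5=0x3f
epilogue: pop r5=0x99, sp=0xd6
epilogue: pop r3=0x6e, sp=0xd7
epilogue: pop r0=0xec, sp=0xd8
r2 is caller-saved → body value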